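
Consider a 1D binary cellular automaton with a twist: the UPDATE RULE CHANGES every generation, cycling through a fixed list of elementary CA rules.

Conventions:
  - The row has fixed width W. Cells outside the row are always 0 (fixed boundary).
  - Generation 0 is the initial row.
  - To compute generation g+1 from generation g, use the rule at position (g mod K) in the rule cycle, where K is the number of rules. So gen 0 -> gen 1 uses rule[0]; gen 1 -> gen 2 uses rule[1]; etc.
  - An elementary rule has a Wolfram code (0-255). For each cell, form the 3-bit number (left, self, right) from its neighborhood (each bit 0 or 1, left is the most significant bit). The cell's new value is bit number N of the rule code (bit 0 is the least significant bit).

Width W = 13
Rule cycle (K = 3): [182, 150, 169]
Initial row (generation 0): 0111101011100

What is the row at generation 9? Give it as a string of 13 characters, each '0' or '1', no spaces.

Gen 0: 0111101011100
Gen 1 (rule 182): 1011011101010
Gen 2 (rule 150): 1000001001011
Gen 3 (rule 169): 0011100000110
Gen 4 (rule 182): 0101010001001
Gen 5 (rule 150): 1101011011111
Gen 6 (rule 169): 1010110111110
Gen 7 (rule 182): 1111001011101
Gen 8 (rule 150): 0110111001001
Gen 9 (rule 169): 0101110000000

Answer: 0101110000000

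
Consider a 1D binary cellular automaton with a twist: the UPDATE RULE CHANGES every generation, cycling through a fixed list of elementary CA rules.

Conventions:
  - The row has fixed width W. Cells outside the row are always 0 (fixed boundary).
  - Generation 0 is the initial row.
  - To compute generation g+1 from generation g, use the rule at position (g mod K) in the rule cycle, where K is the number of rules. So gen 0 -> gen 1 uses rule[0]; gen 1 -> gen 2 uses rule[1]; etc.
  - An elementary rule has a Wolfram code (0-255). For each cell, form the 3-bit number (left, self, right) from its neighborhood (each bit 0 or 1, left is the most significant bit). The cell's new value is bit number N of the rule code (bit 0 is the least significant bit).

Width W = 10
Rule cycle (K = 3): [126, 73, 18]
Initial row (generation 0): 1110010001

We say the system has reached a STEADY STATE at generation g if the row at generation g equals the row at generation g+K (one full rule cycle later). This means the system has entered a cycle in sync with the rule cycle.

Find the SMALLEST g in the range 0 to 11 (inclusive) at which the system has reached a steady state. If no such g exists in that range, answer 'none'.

Answer: 9

Derivation:
Gen 0: 1110010001
Gen 1 (rule 126): 1011111011
Gen 2 (rule 73): 0010001011
Gen 3 (rule 18): 0101010000
Gen 4 (rule 126): 1111111000
Gen 5 (rule 73): 1000001011
Gen 6 (rule 18): 0100010000
Gen 7 (rule 126): 1110111000
Gen 8 (rule 73): 1010101011
Gen 9 (rule 18): 0000000000
Gen 10 (rule 126): 0000000000
Gen 11 (rule 73): 1111111111
Gen 12 (rule 18): 0000000000
Gen 13 (rule 126): 0000000000
Gen 14 (rule 73): 1111111111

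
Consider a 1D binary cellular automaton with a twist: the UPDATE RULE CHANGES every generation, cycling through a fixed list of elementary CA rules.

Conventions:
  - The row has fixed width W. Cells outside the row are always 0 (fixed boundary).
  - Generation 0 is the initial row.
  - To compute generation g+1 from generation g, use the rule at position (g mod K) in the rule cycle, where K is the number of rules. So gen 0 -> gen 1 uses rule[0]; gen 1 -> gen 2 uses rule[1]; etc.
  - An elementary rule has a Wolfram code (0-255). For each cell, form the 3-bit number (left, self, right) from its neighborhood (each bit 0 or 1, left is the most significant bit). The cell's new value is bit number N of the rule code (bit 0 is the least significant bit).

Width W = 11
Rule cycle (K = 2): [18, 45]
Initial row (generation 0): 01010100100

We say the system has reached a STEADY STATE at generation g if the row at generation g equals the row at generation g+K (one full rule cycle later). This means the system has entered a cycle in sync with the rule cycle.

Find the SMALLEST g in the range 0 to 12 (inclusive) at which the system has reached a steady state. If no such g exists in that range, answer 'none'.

Gen 0: 01010100100
Gen 1 (rule 18): 10000011010
Gen 2 (rule 45): 10111010110
Gen 3 (rule 18): 00000000001
Gen 4 (rule 45): 11111111101
Gen 5 (rule 18): 00000000000
Gen 6 (rule 45): 11111111111
Gen 7 (rule 18): 00000000000
Gen 8 (rule 45): 11111111111
Gen 9 (rule 18): 00000000000
Gen 10 (rule 45): 11111111111
Gen 11 (rule 18): 00000000000
Gen 12 (rule 45): 11111111111
Gen 13 (rule 18): 00000000000
Gen 14 (rule 45): 11111111111

Answer: 5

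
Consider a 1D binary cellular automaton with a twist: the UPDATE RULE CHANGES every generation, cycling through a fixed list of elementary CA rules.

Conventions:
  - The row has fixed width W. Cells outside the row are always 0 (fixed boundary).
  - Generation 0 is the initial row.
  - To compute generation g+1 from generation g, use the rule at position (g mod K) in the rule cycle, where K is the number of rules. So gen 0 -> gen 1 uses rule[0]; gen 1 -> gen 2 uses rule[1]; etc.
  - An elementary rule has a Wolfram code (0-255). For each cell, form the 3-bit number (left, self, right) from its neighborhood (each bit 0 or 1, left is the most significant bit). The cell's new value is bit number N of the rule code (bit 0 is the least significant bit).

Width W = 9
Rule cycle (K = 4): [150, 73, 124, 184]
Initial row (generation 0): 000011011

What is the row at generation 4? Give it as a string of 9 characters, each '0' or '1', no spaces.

Gen 0: 000011011
Gen 1 (rule 150): 000100000
Gen 2 (rule 73): 110001111
Gen 3 (rule 124): 111001001
Gen 4 (rule 184): 110100100

Answer: 110100100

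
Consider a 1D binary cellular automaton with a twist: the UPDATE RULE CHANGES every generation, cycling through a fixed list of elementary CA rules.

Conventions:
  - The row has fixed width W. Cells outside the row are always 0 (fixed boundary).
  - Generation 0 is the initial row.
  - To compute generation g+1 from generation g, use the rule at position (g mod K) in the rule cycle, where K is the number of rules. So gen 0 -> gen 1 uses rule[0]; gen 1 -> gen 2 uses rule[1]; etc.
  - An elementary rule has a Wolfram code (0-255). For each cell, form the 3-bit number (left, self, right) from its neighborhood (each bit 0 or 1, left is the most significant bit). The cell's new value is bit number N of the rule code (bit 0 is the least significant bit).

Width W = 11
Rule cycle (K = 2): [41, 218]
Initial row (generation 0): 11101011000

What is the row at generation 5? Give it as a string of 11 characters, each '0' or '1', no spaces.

Answer: 01010100111

Derivation:
Gen 0: 11101011000
Gen 1 (rule 41): 10010110011
Gen 2 (rule 218): 01100111111
Gen 3 (rule 41): 01000100000
Gen 4 (rule 218): 10101010000
Gen 5 (rule 41): 01010100111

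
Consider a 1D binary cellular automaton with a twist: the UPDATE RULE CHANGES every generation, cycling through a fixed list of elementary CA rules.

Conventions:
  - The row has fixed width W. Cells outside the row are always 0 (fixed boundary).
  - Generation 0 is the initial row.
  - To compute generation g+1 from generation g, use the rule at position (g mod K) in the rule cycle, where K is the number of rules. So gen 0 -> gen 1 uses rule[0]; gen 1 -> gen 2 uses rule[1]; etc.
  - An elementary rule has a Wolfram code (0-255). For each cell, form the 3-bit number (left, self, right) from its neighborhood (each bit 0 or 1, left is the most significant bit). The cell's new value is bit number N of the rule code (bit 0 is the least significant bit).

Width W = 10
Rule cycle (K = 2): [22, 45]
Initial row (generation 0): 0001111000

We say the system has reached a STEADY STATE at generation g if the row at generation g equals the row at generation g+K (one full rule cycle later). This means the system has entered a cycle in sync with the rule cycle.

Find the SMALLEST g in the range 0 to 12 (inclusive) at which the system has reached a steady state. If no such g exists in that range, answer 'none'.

Gen 0: 0001111000
Gen 1 (rule 22): 0010000100
Gen 2 (rule 45): 1010110101
Gen 3 (rule 22): 1010000101
Gen 4 (rule 45): 1110110111
Gen 5 (rule 22): 0000000000
Gen 6 (rule 45): 1111111111
Gen 7 (rule 22): 0000000000
Gen 8 (rule 45): 1111111111
Gen 9 (rule 22): 0000000000
Gen 10 (rule 45): 1111111111
Gen 11 (rule 22): 0000000000
Gen 12 (rule 45): 1111111111
Gen 13 (rule 22): 0000000000
Gen 14 (rule 45): 1111111111

Answer: 5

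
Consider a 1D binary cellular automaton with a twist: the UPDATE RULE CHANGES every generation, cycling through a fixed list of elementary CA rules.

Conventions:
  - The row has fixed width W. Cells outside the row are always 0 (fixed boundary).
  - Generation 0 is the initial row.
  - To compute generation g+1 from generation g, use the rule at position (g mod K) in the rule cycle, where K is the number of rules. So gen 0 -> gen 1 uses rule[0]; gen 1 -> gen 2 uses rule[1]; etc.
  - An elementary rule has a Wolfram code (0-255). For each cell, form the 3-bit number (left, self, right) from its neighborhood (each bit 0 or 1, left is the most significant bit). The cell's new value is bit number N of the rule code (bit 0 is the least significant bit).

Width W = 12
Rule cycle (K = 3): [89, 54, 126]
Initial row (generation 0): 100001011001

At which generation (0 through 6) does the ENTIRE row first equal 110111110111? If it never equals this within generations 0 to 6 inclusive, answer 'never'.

Answer: 3

Derivation:
Gen 0: 100001011001
Gen 1 (rule 89): 011100011100
Gen 2 (rule 54): 100010100010
Gen 3 (rule 126): 110111110111
Gen 4 (rule 89): 110100010101
Gen 5 (rule 54): 001110111111
Gen 6 (rule 126): 011011100001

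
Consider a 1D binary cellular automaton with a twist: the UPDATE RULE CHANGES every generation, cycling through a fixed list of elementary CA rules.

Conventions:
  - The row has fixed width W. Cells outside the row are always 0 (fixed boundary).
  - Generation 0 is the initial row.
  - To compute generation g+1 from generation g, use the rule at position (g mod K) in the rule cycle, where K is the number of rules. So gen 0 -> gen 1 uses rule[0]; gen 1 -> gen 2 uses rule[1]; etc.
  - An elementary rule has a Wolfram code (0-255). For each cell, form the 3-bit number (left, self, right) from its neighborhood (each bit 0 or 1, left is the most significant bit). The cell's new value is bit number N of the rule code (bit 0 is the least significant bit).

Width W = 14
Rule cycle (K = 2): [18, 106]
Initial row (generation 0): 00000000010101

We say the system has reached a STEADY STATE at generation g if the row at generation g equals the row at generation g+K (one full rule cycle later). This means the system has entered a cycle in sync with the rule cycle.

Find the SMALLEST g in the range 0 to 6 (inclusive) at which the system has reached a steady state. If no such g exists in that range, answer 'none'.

Gen 0: 00000000010101
Gen 1 (rule 18): 00000000100000
Gen 2 (rule 106): 00000001000000
Gen 3 (rule 18): 00000010100000
Gen 4 (rule 106): 00000101000000
Gen 5 (rule 18): 00001000100000
Gen 6 (rule 106): 00010001000000
Gen 7 (rule 18): 00101010100000
Gen 8 (rule 106): 01010101000000

Answer: none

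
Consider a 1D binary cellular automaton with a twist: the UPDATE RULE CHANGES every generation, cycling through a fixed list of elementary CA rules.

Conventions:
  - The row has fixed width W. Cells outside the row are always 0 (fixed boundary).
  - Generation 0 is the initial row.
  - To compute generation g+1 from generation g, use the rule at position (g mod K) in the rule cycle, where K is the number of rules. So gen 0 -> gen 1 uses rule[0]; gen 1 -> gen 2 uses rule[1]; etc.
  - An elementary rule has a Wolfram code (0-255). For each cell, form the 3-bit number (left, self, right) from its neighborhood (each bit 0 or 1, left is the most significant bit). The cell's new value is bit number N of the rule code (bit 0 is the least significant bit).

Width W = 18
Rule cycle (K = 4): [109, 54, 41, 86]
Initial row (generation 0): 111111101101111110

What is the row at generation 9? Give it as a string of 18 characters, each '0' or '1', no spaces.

Gen 0: 111111101101111110
Gen 1 (rule 109): 100000111111000010
Gen 2 (rule 54): 110001000000100111
Gen 3 (rule 41): 100100011110000100
Gen 4 (rule 86): 111110100011001110
Gen 5 (rule 109): 100011101011001010
Gen 6 (rule 54): 110100011100111111
Gen 7 (rule 41): 101001010000100000
Gen 8 (rule 86): 101111011001110000
Gen 9 (rule 109): 111001111001010111

Answer: 111001111001010111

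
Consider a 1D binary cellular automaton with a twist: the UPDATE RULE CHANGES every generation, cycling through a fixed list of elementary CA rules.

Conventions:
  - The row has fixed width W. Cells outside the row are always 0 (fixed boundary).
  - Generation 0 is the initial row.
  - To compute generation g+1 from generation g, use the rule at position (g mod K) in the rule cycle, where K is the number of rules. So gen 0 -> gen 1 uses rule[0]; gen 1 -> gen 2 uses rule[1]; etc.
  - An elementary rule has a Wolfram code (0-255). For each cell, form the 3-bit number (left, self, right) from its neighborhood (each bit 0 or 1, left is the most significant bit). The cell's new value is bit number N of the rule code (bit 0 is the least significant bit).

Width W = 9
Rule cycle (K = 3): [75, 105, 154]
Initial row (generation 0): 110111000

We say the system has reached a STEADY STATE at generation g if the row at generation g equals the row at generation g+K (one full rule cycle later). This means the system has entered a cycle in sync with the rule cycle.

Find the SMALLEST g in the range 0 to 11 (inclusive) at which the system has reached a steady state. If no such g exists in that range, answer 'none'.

Answer: none

Derivation:
Gen 0: 110111000
Gen 1 (rule 75): 110101011
Gen 2 (rule 105): 111010111
Gen 3 (rule 154): 110000110
Gen 4 (rule 75): 110111110
Gen 5 (rule 105): 111100010
Gen 6 (rule 154): 111010101
Gen 7 (rule 75): 101000000
Gen 8 (rule 105): 010011111
Gen 9 (rule 154): 101111110
Gen 10 (rule 75): 001000010
Gen 11 (rule 105): 100011000
Gen 12 (rule 154): 010110100
Gen 13 (rule 75): 100110001
Gen 14 (rule 105): 000110100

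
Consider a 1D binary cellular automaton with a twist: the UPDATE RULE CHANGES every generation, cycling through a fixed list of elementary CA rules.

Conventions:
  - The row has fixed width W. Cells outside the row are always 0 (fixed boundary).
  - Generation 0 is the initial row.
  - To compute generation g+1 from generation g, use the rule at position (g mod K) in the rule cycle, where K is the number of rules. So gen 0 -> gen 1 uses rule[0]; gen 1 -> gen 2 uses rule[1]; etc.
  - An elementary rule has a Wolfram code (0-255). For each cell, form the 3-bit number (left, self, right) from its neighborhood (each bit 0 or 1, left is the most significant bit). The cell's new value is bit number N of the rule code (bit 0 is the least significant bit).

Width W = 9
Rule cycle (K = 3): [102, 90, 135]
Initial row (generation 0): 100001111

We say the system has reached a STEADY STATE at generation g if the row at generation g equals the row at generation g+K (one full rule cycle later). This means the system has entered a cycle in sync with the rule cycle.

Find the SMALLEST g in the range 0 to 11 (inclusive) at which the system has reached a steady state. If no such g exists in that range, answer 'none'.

Answer: none

Derivation:
Gen 0: 100001111
Gen 1 (rule 102): 100010001
Gen 2 (rule 90): 010101010
Gen 3 (rule 135): 110101010
Gen 4 (rule 102): 011111110
Gen 5 (rule 90): 110000011
Gen 6 (rule 135): 000111100
Gen 7 (rule 102): 001000100
Gen 8 (rule 90): 010101010
Gen 9 (rule 135): 110101010
Gen 10 (rule 102): 011111110
Gen 11 (rule 90): 110000011
Gen 12 (rule 135): 000111100
Gen 13 (rule 102): 001000100
Gen 14 (rule 90): 010101010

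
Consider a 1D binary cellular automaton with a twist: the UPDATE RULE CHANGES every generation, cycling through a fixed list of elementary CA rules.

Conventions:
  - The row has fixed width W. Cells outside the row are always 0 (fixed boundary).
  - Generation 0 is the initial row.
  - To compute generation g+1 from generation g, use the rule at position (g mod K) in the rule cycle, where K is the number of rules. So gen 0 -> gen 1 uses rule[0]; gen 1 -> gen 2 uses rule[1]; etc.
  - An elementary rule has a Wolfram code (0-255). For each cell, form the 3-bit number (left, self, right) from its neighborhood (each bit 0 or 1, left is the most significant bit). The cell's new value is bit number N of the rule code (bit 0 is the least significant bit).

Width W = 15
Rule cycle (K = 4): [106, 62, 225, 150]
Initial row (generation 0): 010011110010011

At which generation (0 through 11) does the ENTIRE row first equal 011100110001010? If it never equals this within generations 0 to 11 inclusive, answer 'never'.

Gen 0: 010011110010011
Gen 1 (rule 106): 100110010100111
Gen 2 (rule 62): 111101111111100
Gen 3 (rule 225): 011110111111101
Gen 4 (rule 150): 101100011111001
Gen 5 (rule 106): 011100110001010
Gen 6 (rule 62): 110011101011111
Gen 7 (rule 225): 010001110101111
Gen 8 (rule 150): 111010100100110
Gen 9 (rule 106): 101101001001110
Gen 10 (rule 62): 111011111111001
Gen 11 (rule 225): 011101111111000

Answer: 5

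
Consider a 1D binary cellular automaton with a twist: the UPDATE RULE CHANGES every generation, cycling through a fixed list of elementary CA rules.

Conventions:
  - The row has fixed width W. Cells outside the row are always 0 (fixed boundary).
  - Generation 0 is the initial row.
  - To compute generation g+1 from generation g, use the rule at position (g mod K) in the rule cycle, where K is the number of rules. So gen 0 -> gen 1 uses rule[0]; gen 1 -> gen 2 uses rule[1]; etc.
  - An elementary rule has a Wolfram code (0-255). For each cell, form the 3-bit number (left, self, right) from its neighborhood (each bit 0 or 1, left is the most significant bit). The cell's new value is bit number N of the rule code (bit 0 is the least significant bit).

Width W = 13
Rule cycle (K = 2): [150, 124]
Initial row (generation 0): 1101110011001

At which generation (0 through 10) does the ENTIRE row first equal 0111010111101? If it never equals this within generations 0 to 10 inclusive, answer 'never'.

Gen 0: 1101110011001
Gen 1 (rule 150): 0000101100111
Gen 2 (rule 124): 0000111110101
Gen 3 (rule 150): 0001011100101
Gen 4 (rule 124): 0001110110111
Gen 5 (rule 150): 0010100000010
Gen 6 (rule 124): 0011110000011
Gen 7 (rule 150): 0101101000100
Gen 8 (rule 124): 0111111100110
Gen 9 (rule 150): 1011111011001
Gen 10 (rule 124): 1110001111101

Answer: never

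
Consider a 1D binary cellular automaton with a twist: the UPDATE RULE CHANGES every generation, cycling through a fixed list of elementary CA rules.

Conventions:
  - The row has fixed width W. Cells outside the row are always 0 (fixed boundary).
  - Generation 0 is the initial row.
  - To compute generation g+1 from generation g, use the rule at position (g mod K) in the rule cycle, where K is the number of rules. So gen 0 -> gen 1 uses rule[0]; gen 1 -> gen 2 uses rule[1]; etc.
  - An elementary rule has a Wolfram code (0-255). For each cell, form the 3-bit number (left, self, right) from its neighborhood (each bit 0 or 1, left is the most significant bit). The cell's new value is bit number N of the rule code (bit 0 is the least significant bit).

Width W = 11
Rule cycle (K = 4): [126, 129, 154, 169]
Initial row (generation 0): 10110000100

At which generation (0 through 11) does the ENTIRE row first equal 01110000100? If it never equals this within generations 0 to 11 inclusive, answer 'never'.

Answer: 2

Derivation:
Gen 0: 10110000100
Gen 1 (rule 126): 11111001110
Gen 2 (rule 129): 01110000100
Gen 3 (rule 154): 11101001010
Gen 4 (rule 169): 11010000100
Gen 5 (rule 126): 11111001110
Gen 6 (rule 129): 01110000100
Gen 7 (rule 154): 11101001010
Gen 8 (rule 169): 11010000100
Gen 9 (rule 126): 11111001110
Gen 10 (rule 129): 01110000100
Gen 11 (rule 154): 11101001010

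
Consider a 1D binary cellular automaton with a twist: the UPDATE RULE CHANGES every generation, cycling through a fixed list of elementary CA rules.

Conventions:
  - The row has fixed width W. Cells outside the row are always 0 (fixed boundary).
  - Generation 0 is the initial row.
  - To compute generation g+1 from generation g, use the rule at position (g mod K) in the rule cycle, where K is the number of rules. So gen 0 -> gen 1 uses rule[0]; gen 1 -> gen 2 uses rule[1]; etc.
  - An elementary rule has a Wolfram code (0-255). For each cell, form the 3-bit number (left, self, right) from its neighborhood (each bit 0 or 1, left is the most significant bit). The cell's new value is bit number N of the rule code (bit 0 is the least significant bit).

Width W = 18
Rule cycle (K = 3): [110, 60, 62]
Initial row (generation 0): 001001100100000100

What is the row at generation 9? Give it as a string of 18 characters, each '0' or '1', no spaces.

Gen 0: 001001100100000100
Gen 1 (rule 110): 011011101100001100
Gen 2 (rule 60): 010110011010001010
Gen 3 (rule 62): 111101110111011111
Gen 4 (rule 110): 100111011101110001
Gen 5 (rule 60): 110100110011001001
Gen 6 (rule 62): 101111101110111111
Gen 7 (rule 110): 111000111011100001
Gen 8 (rule 60): 100100100110010001
Gen 9 (rule 62): 111111111101111011

Answer: 111111111101111011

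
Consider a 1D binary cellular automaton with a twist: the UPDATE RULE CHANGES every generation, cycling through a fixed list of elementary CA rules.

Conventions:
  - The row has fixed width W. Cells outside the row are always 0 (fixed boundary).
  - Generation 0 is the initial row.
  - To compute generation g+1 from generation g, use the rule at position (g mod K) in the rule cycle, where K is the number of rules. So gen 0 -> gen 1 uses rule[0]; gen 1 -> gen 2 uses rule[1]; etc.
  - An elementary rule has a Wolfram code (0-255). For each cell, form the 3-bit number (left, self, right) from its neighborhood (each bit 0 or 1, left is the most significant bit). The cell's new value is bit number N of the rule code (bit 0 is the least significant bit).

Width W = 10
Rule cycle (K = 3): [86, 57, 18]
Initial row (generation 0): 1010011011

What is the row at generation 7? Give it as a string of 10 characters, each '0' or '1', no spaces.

Gen 0: 1010011011
Gen 1 (rule 86): 1011101001
Gen 2 (rule 57): 0110010100
Gen 3 (rule 18): 1001100010
Gen 4 (rule 86): 1110110111
Gen 5 (rule 57): 1001101100
Gen 6 (rule 18): 0110000010
Gen 7 (rule 86): 1011000111

Answer: 1011000111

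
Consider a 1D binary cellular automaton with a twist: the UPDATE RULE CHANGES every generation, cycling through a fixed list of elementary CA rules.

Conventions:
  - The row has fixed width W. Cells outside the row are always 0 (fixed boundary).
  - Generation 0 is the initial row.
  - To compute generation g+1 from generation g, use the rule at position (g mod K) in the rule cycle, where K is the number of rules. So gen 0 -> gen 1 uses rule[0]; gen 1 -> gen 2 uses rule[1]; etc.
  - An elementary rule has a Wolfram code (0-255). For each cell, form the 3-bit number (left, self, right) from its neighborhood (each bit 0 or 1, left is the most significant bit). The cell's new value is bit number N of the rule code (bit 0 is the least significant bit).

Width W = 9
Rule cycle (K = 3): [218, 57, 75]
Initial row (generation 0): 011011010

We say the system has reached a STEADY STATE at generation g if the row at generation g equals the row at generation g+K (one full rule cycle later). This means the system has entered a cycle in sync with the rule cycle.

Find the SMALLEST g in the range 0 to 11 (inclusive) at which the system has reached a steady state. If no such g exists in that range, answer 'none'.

Answer: 9

Derivation:
Gen 0: 011011010
Gen 1 (rule 218): 111011001
Gen 2 (rule 57): 100110100
Gen 3 (rule 75): 001110001
Gen 4 (rule 218): 011111010
Gen 5 (rule 57): 010000101
Gen 6 (rule 75): 100111000
Gen 7 (rule 218): 011111100
Gen 8 (rule 57): 010000011
Gen 9 (rule 75): 100111111
Gen 10 (rule 218): 011111111
Gen 11 (rule 57): 010000000
Gen 12 (rule 75): 100111111
Gen 13 (rule 218): 011111111
Gen 14 (rule 57): 010000000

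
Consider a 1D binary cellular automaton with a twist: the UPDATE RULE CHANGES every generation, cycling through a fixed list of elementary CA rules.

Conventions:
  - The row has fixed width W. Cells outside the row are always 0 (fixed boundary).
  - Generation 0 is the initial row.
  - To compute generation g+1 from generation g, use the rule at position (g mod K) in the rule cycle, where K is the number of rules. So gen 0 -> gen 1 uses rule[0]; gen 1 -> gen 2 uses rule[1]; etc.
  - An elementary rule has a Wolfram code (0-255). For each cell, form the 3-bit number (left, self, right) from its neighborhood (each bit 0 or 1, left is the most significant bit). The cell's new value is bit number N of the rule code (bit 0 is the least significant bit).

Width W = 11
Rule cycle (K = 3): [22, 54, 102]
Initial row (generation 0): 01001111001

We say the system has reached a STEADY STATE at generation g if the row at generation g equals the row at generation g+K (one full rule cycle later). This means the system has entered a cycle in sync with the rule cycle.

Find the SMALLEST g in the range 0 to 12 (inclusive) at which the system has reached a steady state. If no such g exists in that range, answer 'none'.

Gen 0: 01001111001
Gen 1 (rule 22): 11110000111
Gen 2 (rule 54): 00001001000
Gen 3 (rule 102): 00011011000
Gen 4 (rule 22): 00100000100
Gen 5 (rule 54): 01110001110
Gen 6 (rule 102): 10010010010
Gen 7 (rule 22): 11111111111
Gen 8 (rule 54): 00000000000
Gen 9 (rule 102): 00000000000
Gen 10 (rule 22): 00000000000
Gen 11 (rule 54): 00000000000
Gen 12 (rule 102): 00000000000
Gen 13 (rule 22): 00000000000
Gen 14 (rule 54): 00000000000
Gen 15 (rule 102): 00000000000

Answer: 8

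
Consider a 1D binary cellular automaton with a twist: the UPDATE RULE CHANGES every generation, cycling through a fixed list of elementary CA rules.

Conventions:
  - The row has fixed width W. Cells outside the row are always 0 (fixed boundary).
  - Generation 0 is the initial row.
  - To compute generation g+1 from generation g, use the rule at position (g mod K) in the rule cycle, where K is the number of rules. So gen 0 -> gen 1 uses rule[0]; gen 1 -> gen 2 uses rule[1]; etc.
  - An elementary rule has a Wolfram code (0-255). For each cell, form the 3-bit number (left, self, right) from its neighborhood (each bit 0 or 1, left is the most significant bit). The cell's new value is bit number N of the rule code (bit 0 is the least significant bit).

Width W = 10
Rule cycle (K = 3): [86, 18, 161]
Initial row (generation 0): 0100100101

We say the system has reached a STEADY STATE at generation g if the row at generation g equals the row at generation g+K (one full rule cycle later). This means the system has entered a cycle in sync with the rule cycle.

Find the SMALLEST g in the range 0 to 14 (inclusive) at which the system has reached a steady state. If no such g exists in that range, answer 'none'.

Gen 0: 0100100101
Gen 1 (rule 86): 1111111101
Gen 2 (rule 18): 0000000000
Gen 3 (rule 161): 1111111111
Gen 4 (rule 86): 0000000001
Gen 5 (rule 18): 0000000010
Gen 6 (rule 161): 1111111000
Gen 7 (rule 86): 0000001100
Gen 8 (rule 18): 0000010010
Gen 9 (rule 161): 1111000000
Gen 10 (rule 86): 0001100000
Gen 11 (rule 18): 0010010000
Gen 12 (rule 161): 1000000111
Gen 13 (rule 86): 1100001001
Gen 14 (rule 18): 0010010110
Gen 15 (rule 161): 1000001000
Gen 16 (rule 86): 1100011100
Gen 17 (rule 18): 0010100010

Answer: none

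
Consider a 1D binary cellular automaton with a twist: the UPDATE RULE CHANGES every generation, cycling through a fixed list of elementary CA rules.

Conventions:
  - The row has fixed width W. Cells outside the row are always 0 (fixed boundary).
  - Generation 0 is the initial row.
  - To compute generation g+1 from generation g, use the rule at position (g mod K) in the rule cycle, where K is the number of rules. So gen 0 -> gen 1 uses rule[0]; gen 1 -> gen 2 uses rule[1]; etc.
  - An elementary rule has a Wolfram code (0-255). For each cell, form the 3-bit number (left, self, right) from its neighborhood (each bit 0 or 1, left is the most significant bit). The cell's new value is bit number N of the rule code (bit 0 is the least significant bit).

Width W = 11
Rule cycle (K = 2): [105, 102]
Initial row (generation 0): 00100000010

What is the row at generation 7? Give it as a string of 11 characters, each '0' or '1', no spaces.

Answer: 10111000110

Derivation:
Gen 0: 00100000010
Gen 1 (rule 105): 10001111000
Gen 2 (rule 102): 10010001000
Gen 3 (rule 105): 00000100011
Gen 4 (rule 102): 00001100101
Gen 5 (rule 105): 11101100010
Gen 6 (rule 102): 00110100110
Gen 7 (rule 105): 10111000110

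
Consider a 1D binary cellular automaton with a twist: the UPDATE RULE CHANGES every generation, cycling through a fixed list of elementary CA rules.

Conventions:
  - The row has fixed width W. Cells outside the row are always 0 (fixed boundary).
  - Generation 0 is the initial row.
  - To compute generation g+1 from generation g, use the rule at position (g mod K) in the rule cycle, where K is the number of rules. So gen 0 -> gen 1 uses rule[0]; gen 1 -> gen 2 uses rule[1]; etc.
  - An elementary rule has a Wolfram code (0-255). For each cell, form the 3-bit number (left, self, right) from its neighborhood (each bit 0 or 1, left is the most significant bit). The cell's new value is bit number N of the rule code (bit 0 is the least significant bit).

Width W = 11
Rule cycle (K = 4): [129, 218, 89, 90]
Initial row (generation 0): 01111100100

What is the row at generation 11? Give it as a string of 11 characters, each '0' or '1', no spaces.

Answer: 01001111111

Derivation:
Gen 0: 01111100100
Gen 1 (rule 129): 00111000001
Gen 2 (rule 218): 01111100010
Gen 3 (rule 89): 01000111001
Gen 4 (rule 90): 10101101110
Gen 5 (rule 129): 00000000100
Gen 6 (rule 218): 00000001010
Gen 7 (rule 89): 11111100001
Gen 8 (rule 90): 10000110010
Gen 9 (rule 129): 00110000000
Gen 10 (rule 218): 01111000000
Gen 11 (rule 89): 01001111111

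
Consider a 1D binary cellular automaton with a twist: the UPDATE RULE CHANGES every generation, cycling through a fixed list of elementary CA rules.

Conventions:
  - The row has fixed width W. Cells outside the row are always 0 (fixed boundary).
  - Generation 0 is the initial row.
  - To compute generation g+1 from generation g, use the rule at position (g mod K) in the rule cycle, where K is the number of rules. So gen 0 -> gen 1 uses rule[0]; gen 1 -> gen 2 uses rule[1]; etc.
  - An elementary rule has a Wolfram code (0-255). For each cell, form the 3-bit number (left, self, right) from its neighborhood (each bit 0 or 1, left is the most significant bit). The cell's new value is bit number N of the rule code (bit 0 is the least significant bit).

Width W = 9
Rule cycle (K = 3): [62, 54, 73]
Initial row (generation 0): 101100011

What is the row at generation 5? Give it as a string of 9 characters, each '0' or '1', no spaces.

Answer: 110000010

Derivation:
Gen 0: 101100011
Gen 1 (rule 62): 111010110
Gen 2 (rule 54): 000111001
Gen 3 (rule 73): 110101000
Gen 4 (rule 62): 101111100
Gen 5 (rule 54): 110000010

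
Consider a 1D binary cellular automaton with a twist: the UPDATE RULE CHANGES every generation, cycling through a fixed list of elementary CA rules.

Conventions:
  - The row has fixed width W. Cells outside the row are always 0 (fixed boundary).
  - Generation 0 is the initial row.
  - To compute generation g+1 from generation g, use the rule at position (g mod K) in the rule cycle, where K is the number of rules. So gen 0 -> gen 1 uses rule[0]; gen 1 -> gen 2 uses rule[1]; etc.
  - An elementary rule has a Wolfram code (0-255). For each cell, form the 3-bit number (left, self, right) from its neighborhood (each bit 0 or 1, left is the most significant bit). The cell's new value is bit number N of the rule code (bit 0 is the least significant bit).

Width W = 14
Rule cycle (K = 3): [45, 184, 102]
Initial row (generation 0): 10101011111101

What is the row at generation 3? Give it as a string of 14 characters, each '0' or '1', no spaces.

Answer: 00000111000110

Derivation:
Gen 0: 10101011111101
Gen 1 (rule 45): 11111110000011
Gen 2 (rule 184): 11111101000010
Gen 3 (rule 102): 00000111000110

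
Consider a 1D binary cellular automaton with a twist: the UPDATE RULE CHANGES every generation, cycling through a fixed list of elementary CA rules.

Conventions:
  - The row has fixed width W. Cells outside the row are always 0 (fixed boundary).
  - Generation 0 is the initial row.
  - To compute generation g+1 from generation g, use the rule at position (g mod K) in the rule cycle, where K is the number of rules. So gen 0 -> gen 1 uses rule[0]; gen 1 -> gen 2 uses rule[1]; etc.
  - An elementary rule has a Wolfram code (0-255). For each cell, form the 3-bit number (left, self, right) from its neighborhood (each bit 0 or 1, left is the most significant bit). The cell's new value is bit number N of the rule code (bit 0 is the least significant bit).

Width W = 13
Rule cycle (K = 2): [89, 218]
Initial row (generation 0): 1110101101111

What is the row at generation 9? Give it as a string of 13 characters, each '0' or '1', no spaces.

Answer: 1101010100001

Derivation:
Gen 0: 1110101101111
Gen 1 (rule 89): 1010001101001
Gen 2 (rule 218): 0001011100110
Gen 3 (rule 89): 1100010110111
Gen 4 (rule 218): 1110100110111
Gen 5 (rule 89): 1010010110101
Gen 6 (rule 218): 0001100110000
Gen 7 (rule 89): 1101110111111
Gen 8 (rule 218): 1101110111111
Gen 9 (rule 89): 1101010100001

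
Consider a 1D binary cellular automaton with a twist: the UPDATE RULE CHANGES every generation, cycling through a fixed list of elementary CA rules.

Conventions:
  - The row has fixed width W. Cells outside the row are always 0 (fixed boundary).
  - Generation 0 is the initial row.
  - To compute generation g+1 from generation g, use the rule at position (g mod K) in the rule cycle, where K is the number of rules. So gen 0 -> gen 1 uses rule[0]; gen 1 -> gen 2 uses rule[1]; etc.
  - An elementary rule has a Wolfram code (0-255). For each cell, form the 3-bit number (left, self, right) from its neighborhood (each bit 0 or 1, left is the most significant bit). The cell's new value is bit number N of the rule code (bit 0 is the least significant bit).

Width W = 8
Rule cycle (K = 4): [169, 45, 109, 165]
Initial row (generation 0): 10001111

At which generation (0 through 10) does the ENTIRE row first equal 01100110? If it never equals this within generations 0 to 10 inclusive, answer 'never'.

Answer: never

Derivation:
Gen 0: 10001111
Gen 1 (rule 169): 00101110
Gen 2 (rule 45): 10111000
Gen 3 (rule 109): 11101011
Gen 4 (rule 165): 01011100
Gen 5 (rule 169): 00111001
Gen 6 (rule 45): 10100001
Gen 7 (rule 109): 11101101
Gen 8 (rule 165): 01010011
Gen 9 (rule 169): 00100010
Gen 10 (rule 45): 10101010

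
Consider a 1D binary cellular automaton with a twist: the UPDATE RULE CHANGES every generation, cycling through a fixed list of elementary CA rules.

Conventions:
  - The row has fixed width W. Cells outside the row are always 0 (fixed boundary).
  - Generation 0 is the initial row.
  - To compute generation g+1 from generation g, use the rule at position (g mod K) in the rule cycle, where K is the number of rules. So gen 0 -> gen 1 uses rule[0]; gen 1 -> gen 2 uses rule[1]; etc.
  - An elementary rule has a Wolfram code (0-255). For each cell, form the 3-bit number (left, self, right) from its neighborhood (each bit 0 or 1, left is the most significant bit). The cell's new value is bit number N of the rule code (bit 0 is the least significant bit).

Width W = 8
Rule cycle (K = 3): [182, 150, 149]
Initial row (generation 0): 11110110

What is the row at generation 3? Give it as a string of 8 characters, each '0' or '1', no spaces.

Answer: 11100110

Derivation:
Gen 0: 11110110
Gen 1 (rule 182): 01101001
Gen 2 (rule 150): 10001111
Gen 3 (rule 149): 11100110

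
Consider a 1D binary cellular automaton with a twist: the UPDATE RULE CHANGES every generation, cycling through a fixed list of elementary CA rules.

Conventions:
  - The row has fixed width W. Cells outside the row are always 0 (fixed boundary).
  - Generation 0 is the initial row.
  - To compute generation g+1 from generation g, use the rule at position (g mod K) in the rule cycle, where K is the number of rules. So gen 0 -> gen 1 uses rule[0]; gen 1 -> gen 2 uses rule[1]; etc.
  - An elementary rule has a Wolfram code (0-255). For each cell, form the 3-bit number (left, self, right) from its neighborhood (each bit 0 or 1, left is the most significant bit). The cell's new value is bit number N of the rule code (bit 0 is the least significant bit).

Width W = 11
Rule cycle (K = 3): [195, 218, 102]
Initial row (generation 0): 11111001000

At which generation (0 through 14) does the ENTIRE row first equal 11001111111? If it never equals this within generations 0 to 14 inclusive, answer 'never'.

Gen 0: 11111001000
Gen 1 (rule 195): 01111010011
Gen 2 (rule 218): 11111001111
Gen 3 (rule 102): 00001010001
Gen 4 (rule 195): 11110000110
Gen 5 (rule 218): 11111001111
Gen 6 (rule 102): 00001010001
Gen 7 (rule 195): 11110000110
Gen 8 (rule 218): 11111001111
Gen 9 (rule 102): 00001010001
Gen 10 (rule 195): 11110000110
Gen 11 (rule 218): 11111001111
Gen 12 (rule 102): 00001010001
Gen 13 (rule 195): 11110000110
Gen 14 (rule 218): 11111001111

Answer: never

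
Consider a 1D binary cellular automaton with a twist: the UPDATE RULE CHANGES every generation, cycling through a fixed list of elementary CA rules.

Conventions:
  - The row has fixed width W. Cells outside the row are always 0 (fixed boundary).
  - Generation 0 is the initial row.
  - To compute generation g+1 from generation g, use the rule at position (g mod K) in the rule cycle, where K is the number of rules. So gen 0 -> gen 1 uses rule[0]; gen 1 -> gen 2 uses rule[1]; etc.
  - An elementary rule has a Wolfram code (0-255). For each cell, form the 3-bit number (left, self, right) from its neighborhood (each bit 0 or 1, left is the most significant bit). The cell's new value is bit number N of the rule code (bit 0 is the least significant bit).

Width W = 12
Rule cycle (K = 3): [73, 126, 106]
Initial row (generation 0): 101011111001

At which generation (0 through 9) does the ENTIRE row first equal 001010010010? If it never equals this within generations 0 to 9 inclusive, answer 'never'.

Gen 0: 101011111001
Gen 1 (rule 73): 000010001000
Gen 2 (rule 126): 000111011100
Gen 3 (rule 106): 001101110100
Gen 4 (rule 73): 101101010001
Gen 5 (rule 126): 111111111011
Gen 6 (rule 106): 100000001111
Gen 7 (rule 73): 001111101001
Gen 8 (rule 126): 011000111111
Gen 9 (rule 106): 111001100001

Answer: never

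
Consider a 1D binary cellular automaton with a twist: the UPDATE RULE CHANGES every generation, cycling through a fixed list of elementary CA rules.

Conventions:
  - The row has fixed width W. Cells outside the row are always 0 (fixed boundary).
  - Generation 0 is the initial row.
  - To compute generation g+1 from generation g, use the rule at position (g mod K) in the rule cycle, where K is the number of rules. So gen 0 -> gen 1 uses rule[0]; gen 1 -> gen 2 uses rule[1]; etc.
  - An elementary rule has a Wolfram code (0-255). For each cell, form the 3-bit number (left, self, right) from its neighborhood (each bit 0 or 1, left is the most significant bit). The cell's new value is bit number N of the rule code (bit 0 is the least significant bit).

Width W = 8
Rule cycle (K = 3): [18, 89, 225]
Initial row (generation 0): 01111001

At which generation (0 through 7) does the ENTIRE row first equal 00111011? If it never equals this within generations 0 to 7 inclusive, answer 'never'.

Gen 0: 01111001
Gen 1 (rule 18): 10000110
Gen 2 (rule 89): 01110111
Gen 3 (rule 225): 00111011
Gen 4 (rule 18): 01000000
Gen 5 (rule 89): 00111111
Gen 6 (rule 225): 10011111
Gen 7 (rule 18): 01100000

Answer: 3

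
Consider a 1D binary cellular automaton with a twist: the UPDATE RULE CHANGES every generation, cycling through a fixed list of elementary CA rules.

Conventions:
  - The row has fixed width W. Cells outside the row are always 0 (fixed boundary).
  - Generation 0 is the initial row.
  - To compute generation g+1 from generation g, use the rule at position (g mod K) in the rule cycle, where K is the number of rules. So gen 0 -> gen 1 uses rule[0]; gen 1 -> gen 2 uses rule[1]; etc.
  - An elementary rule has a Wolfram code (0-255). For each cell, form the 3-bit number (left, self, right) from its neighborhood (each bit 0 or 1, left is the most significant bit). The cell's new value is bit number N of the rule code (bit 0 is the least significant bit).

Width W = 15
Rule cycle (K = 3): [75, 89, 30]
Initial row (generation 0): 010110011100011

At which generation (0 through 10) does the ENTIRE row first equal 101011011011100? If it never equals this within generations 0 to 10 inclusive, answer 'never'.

Gen 0: 010110011100011
Gen 1 (rule 75): 100110110101111
Gen 2 (rule 89): 010110110001001
Gen 3 (rule 30): 110100101011111
Gen 4 (rule 75): 110001000010001
Gen 5 (rule 89): 111100111001100
Gen 6 (rule 30): 100011100111010
Gen 7 (rule 75): 001110101101000
Gen 8 (rule 89): 101010001100111
Gen 9 (rule 30): 101011011011100
Gen 10 (rule 75): 000011011010101

Answer: 9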